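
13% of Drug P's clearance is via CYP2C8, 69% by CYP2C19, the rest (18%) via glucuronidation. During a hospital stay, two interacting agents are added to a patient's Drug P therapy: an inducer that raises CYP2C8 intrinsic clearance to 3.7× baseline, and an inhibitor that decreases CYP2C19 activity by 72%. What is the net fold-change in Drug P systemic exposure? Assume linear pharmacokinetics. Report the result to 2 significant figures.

CYP2C8: 0.13 × 3.7 = 0.481
CYP2C19: 0.69 × 0.28 = 0.1932
Other: 0.18 (unchanged)
CL_new/CL_old = 0.481 + 0.1932 + 0.18 = 0.8542.
Net systemic exposure ratio = 1 / 0.8542 = 1.2.

1.2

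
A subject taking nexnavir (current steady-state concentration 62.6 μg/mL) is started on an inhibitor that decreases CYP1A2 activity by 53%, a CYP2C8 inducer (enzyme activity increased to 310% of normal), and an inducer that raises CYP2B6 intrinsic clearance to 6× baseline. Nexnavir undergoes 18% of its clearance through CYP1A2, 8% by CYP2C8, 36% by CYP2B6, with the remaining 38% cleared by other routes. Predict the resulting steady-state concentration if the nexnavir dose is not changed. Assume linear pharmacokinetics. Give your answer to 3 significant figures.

CYP1A2: 0.18 × 0.47 = 0.0846
CYP2C8: 0.08 × 3.1 = 0.248
CYP2B6: 0.36 × 6 = 2.16
Other: 0.38 (unchanged)
Relative clearance = 0.0846 + 0.248 + 2.16 + 0.38 = 2.8726.
New steady-state concentration = 62.6 / 2.8726 = 21.8 μg/mL (concentration scales inversely with clearance).

21.8 μg/mL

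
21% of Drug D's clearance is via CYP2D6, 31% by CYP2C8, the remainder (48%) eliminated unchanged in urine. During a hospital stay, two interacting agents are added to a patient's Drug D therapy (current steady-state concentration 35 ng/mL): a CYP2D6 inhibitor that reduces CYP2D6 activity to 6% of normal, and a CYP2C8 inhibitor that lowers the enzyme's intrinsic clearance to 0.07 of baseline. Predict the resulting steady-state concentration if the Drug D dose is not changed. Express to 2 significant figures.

68 ng/mL

The CYP2D6 pathway (21% of clearance) is reduced to 0.06× activity: 0.21 × 0.06 = 0.0126.
The CYP2C8 pathway (31% of clearance) falls to 0.07× activity: 0.31 × 0.07 = 0.0217.
The remaining 48% of clearance is unaffected.
CL_new/CL_old = 0.0126 + 0.0217 + 0.48 = 0.5143.
Dividing the baseline by the relative clearance: 35 / 0.5143 = 68 ng/mL.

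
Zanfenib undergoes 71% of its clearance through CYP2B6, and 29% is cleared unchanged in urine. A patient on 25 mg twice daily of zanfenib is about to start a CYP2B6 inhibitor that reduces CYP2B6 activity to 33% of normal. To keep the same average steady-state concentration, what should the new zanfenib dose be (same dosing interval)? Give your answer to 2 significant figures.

13 mg

CYP2B6: 0.71 × 0.33 = 0.2343
Other: 0.29 (unchanged)
Relative clearance = 0.2343 + 0.29 = 0.5243.
To maintain the same steady-state level, dose must scale with clearance: new dose = 25 × 0.5243 = 13 mg.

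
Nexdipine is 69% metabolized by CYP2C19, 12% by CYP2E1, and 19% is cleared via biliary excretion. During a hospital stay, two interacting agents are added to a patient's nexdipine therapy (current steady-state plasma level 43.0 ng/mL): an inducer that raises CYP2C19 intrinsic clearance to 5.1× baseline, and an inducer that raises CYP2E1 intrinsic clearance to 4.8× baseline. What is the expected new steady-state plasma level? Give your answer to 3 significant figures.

The CYP2C19 pathway (69% of clearance) rises to 5.1× activity: 0.69 × 5.1 = 3.519.
The CYP2E1 pathway (12% of clearance) is boosted to 4.8× activity: 0.12 × 4.8 = 0.576.
The remaining 19% of clearance is unaffected.
Relative clearance = 3.519 + 0.576 + 0.19 = 4.285.
New steady-state plasma level = 43.0 / 4.285 = 10.0 ng/mL (concentration scales inversely with clearance).

10.0 ng/mL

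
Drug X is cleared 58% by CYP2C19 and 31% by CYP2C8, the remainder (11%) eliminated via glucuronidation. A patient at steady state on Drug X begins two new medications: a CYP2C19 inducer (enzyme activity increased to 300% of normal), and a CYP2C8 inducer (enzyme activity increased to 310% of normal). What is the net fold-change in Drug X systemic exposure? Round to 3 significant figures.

0.356

The CYP2C19 pathway (58% of clearance) rises to 3× activity: 0.58 × 3 = 1.74.
The CYP2C8 pathway (31% of clearance) is boosted to 3.1× activity: 0.31 × 3.1 = 0.961.
Non-CYP routes (11%) are unchanged.
New clearance relative to baseline: 1.74 + 0.961 + 0.11 = 2.811.
Because systemic exposure varies inversely with clearance, the combined effect is 1 / 2.811 = 0.356.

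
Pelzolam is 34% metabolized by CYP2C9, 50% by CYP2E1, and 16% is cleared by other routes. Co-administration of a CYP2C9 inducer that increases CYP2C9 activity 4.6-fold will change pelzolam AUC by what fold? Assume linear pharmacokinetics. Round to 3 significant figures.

0.450

The CYP2C9 pathway (34% of clearance) rises to 4.6× activity: 0.34 × 4.6 = 1.564.
CYP2E1 (50%) and the residual 16% are unaffected.
Relative clearance = 1.564 + 0.5 + 0.16 = 2.224.
AUC ratio = CL_old/CL_new = 1 / 2.224 = 0.450.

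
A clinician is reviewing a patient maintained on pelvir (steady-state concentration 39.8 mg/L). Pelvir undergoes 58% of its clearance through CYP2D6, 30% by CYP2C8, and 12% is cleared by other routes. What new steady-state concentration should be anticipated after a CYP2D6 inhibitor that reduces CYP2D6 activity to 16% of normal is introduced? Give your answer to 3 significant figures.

77.6 mg/L

The CYP2D6 pathway (58% of clearance) is reduced to 0.16× activity: 0.58 × 0.16 = 0.0928.
CYP2C8 (30%) and the residual 12% are unaffected.
New clearance relative to baseline: 0.0928 + 0.3 + 0.12 = 0.5128.
With dosing unchanged, steady-state concentration scales as 1/CL: 39.8 / 0.5128 = 77.6 mg/L.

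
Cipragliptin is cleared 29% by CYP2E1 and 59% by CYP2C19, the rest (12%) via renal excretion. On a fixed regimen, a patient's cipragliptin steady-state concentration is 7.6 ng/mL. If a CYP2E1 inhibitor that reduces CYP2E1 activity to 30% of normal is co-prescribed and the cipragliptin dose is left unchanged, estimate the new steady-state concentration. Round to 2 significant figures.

9.5 ng/mL

The CYP2E1 pathway (29% of clearance) drops to 0.3× activity: 0.29 × 0.3 = 0.087.
CYP2C19 (59%) and the residual 12% are unaffected.
Relative clearance = 0.087 + 0.59 + 0.12 = 0.797.
Steady-state concentration ∝ 1/CL, so new value = 7.6 / 0.797 = 9.5 ng/mL.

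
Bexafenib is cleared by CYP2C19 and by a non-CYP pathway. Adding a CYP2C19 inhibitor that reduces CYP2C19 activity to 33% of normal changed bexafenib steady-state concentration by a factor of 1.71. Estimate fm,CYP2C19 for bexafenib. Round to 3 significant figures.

0.620

CL'/CL = 1 / 1.71 = 0.5848
0.33·fm + (1 − fm) = 0.5848
fm = (0.5848 − 1) / (0.33 − 1) = 0.620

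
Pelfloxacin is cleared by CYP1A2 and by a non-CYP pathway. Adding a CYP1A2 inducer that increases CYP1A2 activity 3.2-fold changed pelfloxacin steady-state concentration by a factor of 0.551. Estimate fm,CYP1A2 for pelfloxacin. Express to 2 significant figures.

0.37

CL'/CL = 1 / 0.551 = 1.815
3.2·fm + (1 − fm) = 1.815
fm = (1.815 − 1) / (3.2 − 1) = 0.37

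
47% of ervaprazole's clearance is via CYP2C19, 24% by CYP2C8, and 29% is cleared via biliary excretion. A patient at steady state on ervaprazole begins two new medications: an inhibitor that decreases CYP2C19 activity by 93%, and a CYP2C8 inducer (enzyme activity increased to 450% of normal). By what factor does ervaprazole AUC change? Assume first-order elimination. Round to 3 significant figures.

0.713

The CYP2C19 pathway (47% of clearance) is reduced to 0.07× activity: 0.47 × 0.07 = 0.0329.
The CYP2C8 pathway (24% of clearance) increases to 4.5× activity: 0.24 × 4.5 = 1.08.
The remaining 29% of clearance is unaffected.
New clearance relative to baseline: 0.0329 + 1.08 + 0.29 = 1.4029.
AUC ∝ 1/CL: fold-change = 1 / 1.4029 = 0.713.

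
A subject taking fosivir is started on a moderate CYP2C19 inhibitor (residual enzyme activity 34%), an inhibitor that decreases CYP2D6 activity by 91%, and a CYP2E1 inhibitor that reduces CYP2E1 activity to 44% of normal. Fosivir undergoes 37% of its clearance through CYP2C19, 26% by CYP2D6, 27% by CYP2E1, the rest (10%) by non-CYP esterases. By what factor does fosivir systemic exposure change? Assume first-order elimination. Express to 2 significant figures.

2.7

The CYP2C19 pathway (37% of clearance) is reduced to 0.34× activity: 0.37 × 0.34 = 0.1258.
The CYP2D6 pathway (26% of clearance) is reduced to 0.09× activity: 0.26 × 0.09 = 0.0234.
The CYP2E1 pathway (27% of clearance) falls to 0.44× activity: 0.27 × 0.44 = 0.1188.
The remaining 10% of clearance is unaffected.
Relative clearance = 0.1258 + 0.0234 + 0.1188 + 0.1 = 0.368.
Net systemic exposure ratio = 1 / 0.368 = 2.7.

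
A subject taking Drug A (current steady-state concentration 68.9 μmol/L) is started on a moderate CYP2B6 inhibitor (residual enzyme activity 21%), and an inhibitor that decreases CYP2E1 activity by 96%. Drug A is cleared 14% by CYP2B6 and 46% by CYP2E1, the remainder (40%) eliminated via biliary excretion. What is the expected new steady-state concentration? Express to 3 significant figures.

154 μmol/L

The CYP2B6 pathway (14% of clearance) falls to 0.21× activity: 0.14 × 0.21 = 0.0294.
The CYP2E1 pathway (46% of clearance) falls to 0.04× activity: 0.46 × 0.04 = 0.0184.
The remaining 40% of clearance is unaffected.
New clearance relative to baseline: 0.0294 + 0.0184 + 0.4 = 0.4478.
New steady-state concentration = 68.9 / 0.4478 = 154 μmol/L (concentration scales inversely with clearance).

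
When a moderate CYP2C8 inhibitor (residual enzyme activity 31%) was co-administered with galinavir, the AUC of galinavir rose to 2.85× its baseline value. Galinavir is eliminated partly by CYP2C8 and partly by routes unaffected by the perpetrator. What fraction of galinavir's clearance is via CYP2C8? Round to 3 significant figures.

Write x for the fraction cleared via CYP2C8. The observed AUC change means clearance fell to 1/2.85 = 0.3509 of baseline.
Only the CYP2C8 route changed, so 0.3509 = x·0.31 + (1 − x), giving x = 0.941.

0.941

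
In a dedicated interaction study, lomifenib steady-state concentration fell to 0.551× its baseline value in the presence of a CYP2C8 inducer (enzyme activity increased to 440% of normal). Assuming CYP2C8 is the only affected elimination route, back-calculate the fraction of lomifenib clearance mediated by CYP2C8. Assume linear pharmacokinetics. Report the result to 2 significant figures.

CL'/CL = 1 / 0.551 = 1.815
4.4·fm + (1 − fm) = 1.815
fm = (1.815 − 1) / (4.4 − 1) = 0.24

0.24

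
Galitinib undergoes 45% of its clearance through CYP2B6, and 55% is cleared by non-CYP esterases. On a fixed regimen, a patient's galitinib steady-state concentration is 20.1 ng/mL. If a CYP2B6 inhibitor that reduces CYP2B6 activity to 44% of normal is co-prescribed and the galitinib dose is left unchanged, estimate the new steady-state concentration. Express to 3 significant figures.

26.9 ng/mL

CYP2B6: 0.45 × 0.44 = 0.198
Other: 0.55 (unchanged)
Relative clearance = 0.198 + 0.55 = 0.748.
With dosing unchanged, steady-state concentration scales as 1/CL: 20.1 / 0.748 = 26.9 ng/mL.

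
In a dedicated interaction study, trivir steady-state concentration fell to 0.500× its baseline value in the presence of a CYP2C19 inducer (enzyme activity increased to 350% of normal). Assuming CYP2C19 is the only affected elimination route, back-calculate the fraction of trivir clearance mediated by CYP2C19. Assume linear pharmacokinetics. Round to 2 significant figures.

0.40

CL'/CL = 1 / 0.500 = 2
3.5·fm + (1 − fm) = 2
fm = (2 − 1) / (3.5 − 1) = 0.40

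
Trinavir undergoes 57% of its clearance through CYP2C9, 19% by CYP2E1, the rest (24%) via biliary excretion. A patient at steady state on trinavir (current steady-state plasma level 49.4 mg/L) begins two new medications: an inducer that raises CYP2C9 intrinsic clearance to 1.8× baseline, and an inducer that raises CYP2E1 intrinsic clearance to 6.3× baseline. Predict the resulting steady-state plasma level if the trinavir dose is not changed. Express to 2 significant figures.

The CYP2C9 pathway (57% of clearance) is boosted to 1.8× activity: 0.57 × 1.8 = 1.026.
The CYP2E1 pathway (19% of clearance) increases to 6.3× activity: 0.19 × 6.3 = 1.197.
The remaining 24% of clearance is unaffected.
Relative clearance = 1.026 + 1.197 + 0.24 = 2.463.
Dividing the baseline by the relative clearance: 49.4 / 2.463 = 20 mg/L.

20 mg/L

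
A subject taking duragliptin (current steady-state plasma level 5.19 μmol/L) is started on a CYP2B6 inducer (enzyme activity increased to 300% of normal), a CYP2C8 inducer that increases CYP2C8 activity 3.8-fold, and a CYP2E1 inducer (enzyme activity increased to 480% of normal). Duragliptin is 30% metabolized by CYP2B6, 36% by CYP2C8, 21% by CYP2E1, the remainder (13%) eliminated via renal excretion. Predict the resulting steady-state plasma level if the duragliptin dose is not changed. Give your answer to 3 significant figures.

CYP2B6: 0.3 × 3 = 0.9
CYP2C8: 0.36 × 3.8 = 1.368
CYP2E1: 0.21 × 4.8 = 1.008
Other: 0.13 (unchanged)
New clearance relative to baseline: 0.9 + 1.368 + 1.008 + 0.13 = 3.406.
New steady-state plasma level = 5.19 / 3.406 = 1.52 μmol/L (concentration scales inversely with clearance).

1.52 μmol/L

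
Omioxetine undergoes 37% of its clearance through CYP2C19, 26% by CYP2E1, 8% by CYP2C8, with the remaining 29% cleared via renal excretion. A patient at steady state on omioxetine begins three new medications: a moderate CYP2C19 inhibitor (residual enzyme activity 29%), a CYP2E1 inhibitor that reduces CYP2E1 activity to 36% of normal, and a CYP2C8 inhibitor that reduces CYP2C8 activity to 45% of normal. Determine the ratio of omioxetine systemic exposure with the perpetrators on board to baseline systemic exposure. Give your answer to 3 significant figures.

The CYP2C19 pathway (37% of clearance) falls to 0.29× activity: 0.37 × 0.29 = 0.1073.
The CYP2E1 pathway (26% of clearance) falls to 0.36× activity: 0.26 × 0.36 = 0.0936.
The CYP2C8 pathway (8% of clearance) falls to 0.45× activity: 0.08 × 0.45 = 0.036.
Non-CYP routes (29%) are unchanged.
CL_new/CL_old = 0.1073 + 0.0936 + 0.036 + 0.29 = 0.5269.
Systemic exposure ∝ 1/CL: fold-change = 1 / 0.5269 = 1.90.

1.90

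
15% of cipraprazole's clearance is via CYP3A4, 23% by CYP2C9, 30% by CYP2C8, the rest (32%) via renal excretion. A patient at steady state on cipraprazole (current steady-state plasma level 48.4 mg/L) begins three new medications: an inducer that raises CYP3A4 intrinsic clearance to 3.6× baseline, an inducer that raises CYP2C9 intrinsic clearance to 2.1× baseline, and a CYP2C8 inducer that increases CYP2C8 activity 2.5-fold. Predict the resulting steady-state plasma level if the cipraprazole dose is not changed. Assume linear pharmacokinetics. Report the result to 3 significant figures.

23.1 mg/L

The CYP3A4 pathway (15% of clearance) rises to 3.6× activity: 0.15 × 3.6 = 0.54.
The CYP2C9 pathway (23% of clearance) is boosted to 2.1× activity: 0.23 × 2.1 = 0.483.
The CYP2C8 pathway (30% of clearance) is boosted to 2.5× activity: 0.3 × 2.5 = 0.75.
The remaining 32% of clearance is unaffected.
CL_new/CL_old = 0.54 + 0.483 + 0.75 + 0.32 = 2.093.
Steady-state plasma level ∝ 1/CL: new value = 48.4 / 2.093 = 23.1 mg/L.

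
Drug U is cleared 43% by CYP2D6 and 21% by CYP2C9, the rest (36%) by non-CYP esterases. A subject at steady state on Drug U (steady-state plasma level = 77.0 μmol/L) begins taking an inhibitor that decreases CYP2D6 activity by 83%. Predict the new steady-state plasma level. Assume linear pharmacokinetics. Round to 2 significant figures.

CYP2D6: 0.43 × 0.17 = 0.0731
CYP2C9: 0.21 (unchanged)
Other: 0.36 (unchanged)
New clearance relative to baseline: 0.0731 + 0.21 + 0.36 = 0.6431.
Steady-state plasma level ∝ 1/CL, so new value = 77.0 / 0.6431 = 1.2 × 10² μmol/L.

1.2 × 10² μmol/L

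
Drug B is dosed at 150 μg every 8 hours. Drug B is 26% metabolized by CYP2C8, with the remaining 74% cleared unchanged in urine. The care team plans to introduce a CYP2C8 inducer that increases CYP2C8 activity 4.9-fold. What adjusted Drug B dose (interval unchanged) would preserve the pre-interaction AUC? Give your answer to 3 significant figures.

302 μg

The CYP2C8 pathway (26% of clearance) increases to 4.9× activity: 0.26 × 4.9 = 1.274.
Non-CYP routes (74%) are unchanged.
CL_new/CL_old = 1.274 + 0.74 = 2.014.
To maintain the same steady-state level, dose must scale with clearance: new dose = 150 × 2.014 = 302 μg.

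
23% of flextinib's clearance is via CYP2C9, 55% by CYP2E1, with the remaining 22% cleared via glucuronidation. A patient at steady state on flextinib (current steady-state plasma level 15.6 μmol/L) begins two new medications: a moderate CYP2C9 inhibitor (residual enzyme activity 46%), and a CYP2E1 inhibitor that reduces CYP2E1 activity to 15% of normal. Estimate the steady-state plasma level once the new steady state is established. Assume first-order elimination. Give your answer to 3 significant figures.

The CYP2C9 pathway (23% of clearance) is reduced to 0.46× activity: 0.23 × 0.46 = 0.1058.
The CYP2E1 pathway (55% of clearance) drops to 0.15× activity: 0.55 × 0.15 = 0.0825.
Non-CYP routes (22%) are unchanged.
New clearance relative to baseline: 0.1058 + 0.0825 + 0.22 = 0.4083.
Steady-state plasma level ∝ 1/CL: new value = 15.6 / 0.4083 = 38.2 μmol/L.

38.2 μmol/L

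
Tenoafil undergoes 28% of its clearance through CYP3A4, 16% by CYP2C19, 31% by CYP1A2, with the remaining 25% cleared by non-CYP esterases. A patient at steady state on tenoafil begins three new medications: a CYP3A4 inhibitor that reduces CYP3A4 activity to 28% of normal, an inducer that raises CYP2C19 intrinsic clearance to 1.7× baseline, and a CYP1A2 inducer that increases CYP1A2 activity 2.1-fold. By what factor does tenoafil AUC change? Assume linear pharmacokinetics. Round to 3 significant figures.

0.799

CYP3A4: 0.28 × 0.28 = 0.0784
CYP2C19: 0.16 × 1.7 = 0.272
CYP1A2: 0.31 × 2.1 = 0.651
Other: 0.25 (unchanged)
CL_new/CL_old = 0.0784 + 0.272 + 0.651 + 0.25 = 1.2514.
Net AUC ratio = 1 / 1.2514 = 0.799.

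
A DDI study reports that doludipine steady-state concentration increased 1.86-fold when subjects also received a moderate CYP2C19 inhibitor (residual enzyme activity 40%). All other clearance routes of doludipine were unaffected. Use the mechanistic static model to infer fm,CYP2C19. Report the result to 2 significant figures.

Write x for the fraction cleared via CYP2C19. The observed steady-state concentration change means clearance fell to 1/1.86 = 0.5376 of baseline.
Only the CYP2C19 route changed, so 0.5376 = x·0.4 + (1 − x), giving x = 0.77.

0.77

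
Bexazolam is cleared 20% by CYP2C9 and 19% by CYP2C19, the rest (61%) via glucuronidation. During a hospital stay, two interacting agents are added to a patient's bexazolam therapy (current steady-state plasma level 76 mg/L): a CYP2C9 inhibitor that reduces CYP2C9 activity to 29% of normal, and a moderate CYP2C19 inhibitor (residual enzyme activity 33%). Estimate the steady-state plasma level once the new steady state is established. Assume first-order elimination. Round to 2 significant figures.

The CYP2C9 pathway (20% of clearance) falls to 0.29× activity: 0.2 × 0.29 = 0.058.
The CYP2C19 pathway (19% of clearance) falls to 0.33× activity: 0.19 × 0.33 = 0.0627.
The remaining 61% of clearance is unaffected.
Relative clearance = 0.058 + 0.0627 + 0.61 = 0.7307.
Dividing the baseline by the relative clearance: 76 / 0.7307 = 1.0 × 10² mg/L.

1.0 × 10² mg/L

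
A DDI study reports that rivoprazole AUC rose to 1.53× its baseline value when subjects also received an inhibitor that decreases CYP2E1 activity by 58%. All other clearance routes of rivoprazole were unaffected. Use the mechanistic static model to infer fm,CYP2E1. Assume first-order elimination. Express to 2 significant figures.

Write x for the fraction cleared via CYP2E1. The observed AUC change means clearance fell to 1/1.53 = 0.6536 of baseline.
Setting x·0.42 + (1 − x) = 0.6536 and solving: x = (0.6536 − 1)/(0.42 − 1) = 0.60.

0.60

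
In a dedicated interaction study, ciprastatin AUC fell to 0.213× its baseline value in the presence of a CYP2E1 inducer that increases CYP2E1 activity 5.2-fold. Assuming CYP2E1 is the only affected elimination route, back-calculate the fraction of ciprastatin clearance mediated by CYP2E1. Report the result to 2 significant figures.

Call the CYP2E1 fraction fm. After the interaction, CL_new/CL_old = fm × 5.2 + (1 − fm).
AUC ratio = 1 / (new CL fraction), so new CL fraction = 1 / 0.213 = 4.695.
fm × 5.2 + 1 − fm = 4.695  ⇒  fm × (5.2 − 1) = 3.695  ⇒  fm = 0.88.

0.88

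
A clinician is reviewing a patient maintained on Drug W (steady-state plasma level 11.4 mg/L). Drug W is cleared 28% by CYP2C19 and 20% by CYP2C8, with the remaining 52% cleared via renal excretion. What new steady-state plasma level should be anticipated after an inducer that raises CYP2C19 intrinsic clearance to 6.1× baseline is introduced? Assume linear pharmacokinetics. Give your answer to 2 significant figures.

4.7 mg/L

The CYP2C19 pathway (28% of clearance) is boosted to 6.1× activity: 0.28 × 6.1 = 1.708.
CYP2C8 (20%) and the residual 52% are unaffected.
New clearance relative to baseline: 1.708 + 0.2 + 0.52 = 2.428.
With dosing unchanged, steady-state plasma level scales as 1/CL: 11.4 / 2.428 = 4.7 mg/L.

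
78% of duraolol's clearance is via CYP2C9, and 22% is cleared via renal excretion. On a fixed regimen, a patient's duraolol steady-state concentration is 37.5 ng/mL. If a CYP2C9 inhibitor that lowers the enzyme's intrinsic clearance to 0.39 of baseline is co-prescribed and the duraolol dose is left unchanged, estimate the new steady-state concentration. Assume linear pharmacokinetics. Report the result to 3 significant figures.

The CYP2C9 pathway (78% of clearance) falls to 0.39× activity: 0.78 × 0.39 = 0.3042.
The remaining 22% of clearance is unaffected.
Relative clearance = 0.3042 + 0.22 = 0.5242.
Steady-state concentration ∝ 1/CL, so new value = 37.5 / 0.5242 = 71.5 ng/mL.

71.5 ng/mL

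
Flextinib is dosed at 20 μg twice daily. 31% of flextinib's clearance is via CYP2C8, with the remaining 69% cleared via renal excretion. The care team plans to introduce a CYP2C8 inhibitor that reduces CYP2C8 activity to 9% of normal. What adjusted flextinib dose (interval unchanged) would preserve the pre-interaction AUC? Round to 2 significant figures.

The CYP2C8 pathway (31% of clearance) drops to 0.09× activity: 0.31 × 0.09 = 0.0279.
The remaining 69% of clearance is unaffected.
New clearance relative to baseline: 0.0279 + 0.69 = 0.7179.
Exposure is unchanged when dose changes in proportion to clearance. New dose = 20 μg × 0.7179 = 14 μg.

14 μg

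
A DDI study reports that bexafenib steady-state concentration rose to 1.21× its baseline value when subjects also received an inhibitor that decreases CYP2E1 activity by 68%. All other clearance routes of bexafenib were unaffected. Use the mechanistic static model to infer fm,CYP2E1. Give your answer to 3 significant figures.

Let x = fm,CYP2E1. Because steady-state concentration ∝ 1/CL, relative clearance fell to 1/1.21 = 0.8264.
Setting x·0.32 + (1 − x) = 0.8264 and solving: x = (0.8264 − 1)/(0.32 − 1) = 0.255.

0.255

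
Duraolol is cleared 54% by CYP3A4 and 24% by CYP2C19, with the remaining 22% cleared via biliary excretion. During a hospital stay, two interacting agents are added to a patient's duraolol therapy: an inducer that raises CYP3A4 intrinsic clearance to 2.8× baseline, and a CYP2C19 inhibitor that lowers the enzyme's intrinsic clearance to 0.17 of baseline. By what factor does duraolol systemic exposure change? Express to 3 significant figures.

0.564

The CYP3A4 pathway (54% of clearance) is boosted to 2.8× activity: 0.54 × 2.8 = 1.512.
The CYP2C19 pathway (24% of clearance) drops to 0.17× activity: 0.24 × 0.17 = 0.0408.
The remaining 22% of clearance is unaffected.
Relative clearance = 1.512 + 0.0408 + 0.22 = 1.7728.
Because systemic exposure varies inversely with clearance, the combined effect is 1 / 1.7728 = 0.564.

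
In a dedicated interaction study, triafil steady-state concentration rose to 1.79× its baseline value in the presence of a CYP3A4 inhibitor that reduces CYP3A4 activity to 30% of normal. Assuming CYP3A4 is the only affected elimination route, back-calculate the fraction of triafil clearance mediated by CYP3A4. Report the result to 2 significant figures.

Write x for the fraction cleared via CYP3A4. The observed steady-state concentration change means clearance fell to 1/1.79 = 0.5587 of baseline.
Setting x·0.3 + (1 − x) = 0.5587 and solving: x = (0.5587 − 1)/(0.3 − 1) = 0.63.

0.63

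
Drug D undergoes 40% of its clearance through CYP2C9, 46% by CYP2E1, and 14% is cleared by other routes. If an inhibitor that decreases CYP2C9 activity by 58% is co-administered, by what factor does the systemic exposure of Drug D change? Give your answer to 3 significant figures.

The CYP2C9 pathway (40% of clearance) is reduced to 0.42× activity: 0.4 × 0.42 = 0.168.
CYP2E1 (46%) and the residual 14% are unaffected.
Relative clearance = 0.168 + 0.46 + 0.14 = 0.768.
Systemic exposure ratio = CL_old/CL_new = 1 / 0.768 = 1.30.

1.30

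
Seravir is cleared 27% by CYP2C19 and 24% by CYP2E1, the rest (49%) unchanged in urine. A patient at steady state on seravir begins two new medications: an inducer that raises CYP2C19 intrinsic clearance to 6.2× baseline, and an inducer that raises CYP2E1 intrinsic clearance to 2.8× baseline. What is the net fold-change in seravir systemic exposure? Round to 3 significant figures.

0.353

The CYP2C19 pathway (27% of clearance) increases to 6.2× activity: 0.27 × 6.2 = 1.674.
The CYP2E1 pathway (24% of clearance) increases to 2.8× activity: 0.24 × 2.8 = 0.672.
Non-CYP routes (49%) are unchanged.
CL_new/CL_old = 1.674 + 0.672 + 0.49 = 2.836.
Systemic exposure ∝ 1/CL: fold-change = 1 / 2.836 = 0.353.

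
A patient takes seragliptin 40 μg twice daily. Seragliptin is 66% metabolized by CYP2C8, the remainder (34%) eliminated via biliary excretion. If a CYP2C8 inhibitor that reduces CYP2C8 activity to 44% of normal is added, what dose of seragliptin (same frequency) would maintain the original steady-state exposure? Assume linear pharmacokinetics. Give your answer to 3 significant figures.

CYP2C8: 0.66 × 0.44 = 0.2904
Other: 0.34 (unchanged)
CL_new/CL_old = 0.2904 + 0.34 = 0.6304.
Css,avg = (dose rate)/CL, so holding Css fixed requires dose ∝ CL: 40 × 0.6304 = 25.2 μg.

25.2 μg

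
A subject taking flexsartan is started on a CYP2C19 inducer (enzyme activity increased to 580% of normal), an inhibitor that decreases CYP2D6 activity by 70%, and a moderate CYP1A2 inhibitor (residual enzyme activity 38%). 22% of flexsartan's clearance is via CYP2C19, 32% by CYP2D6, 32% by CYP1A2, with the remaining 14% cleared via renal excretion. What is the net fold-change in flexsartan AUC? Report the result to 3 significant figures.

The CYP2C19 pathway (22% of clearance) increases to 5.8× activity: 0.22 × 5.8 = 1.276.
The CYP2D6 pathway (32% of clearance) falls to 0.3× activity: 0.32 × 0.3 = 0.096.
The CYP1A2 pathway (32% of clearance) drops to 0.38× activity: 0.32 × 0.38 = 0.1216.
The remaining 14% of clearance is unaffected.
Relative clearance = 1.276 + 0.096 + 0.1216 + 0.14 = 1.6336.
AUC ∝ 1/CL: fold-change = 1 / 1.6336 = 0.612.

0.612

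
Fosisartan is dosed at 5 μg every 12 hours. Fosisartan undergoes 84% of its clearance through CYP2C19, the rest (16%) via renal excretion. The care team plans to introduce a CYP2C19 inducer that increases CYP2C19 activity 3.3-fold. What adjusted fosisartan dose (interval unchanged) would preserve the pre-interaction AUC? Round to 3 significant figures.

The CYP2C19 pathway (84% of clearance) increases to 3.3× activity: 0.84 × 3.3 = 2.772.
The remaining 16% of clearance is unaffected.
New clearance relative to baseline: 2.772 + 0.16 = 2.932.
To maintain the same steady-state level, dose must scale with clearance: new dose = 5 × 2.932 = 14.7 μg.

14.7 μg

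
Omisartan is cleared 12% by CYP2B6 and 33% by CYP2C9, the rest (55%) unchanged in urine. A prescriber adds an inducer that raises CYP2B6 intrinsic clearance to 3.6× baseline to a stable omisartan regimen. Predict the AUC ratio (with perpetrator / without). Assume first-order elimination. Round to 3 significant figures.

0.762

The CYP2B6 pathway (12% of clearance) increases to 3.6× activity: 0.12 × 3.6 = 0.432.
CYP2C9 (33%) and the residual 55% are unaffected.
CL_new/CL_old = 0.432 + 0.33 + 0.55 = 1.312.
Since AUC ∝ 1/CL, the ratio is 1 / 1.312 = 0.762.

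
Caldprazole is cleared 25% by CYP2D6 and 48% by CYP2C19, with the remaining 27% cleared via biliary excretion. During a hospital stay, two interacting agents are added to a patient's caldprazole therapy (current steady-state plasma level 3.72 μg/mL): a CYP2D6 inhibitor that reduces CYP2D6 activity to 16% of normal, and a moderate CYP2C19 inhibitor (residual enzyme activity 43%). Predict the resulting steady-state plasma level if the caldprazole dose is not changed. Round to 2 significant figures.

7.2 μg/mL

The CYP2D6 pathway (25% of clearance) is reduced to 0.16× activity: 0.25 × 0.16 = 0.04.
The CYP2C19 pathway (48% of clearance) falls to 0.43× activity: 0.48 × 0.43 = 0.2064.
Non-CYP routes (27%) are unchanged.
New clearance relative to baseline: 0.04 + 0.2064 + 0.27 = 0.5164.
Steady-state plasma level ∝ 1/CL: new value = 3.72 / 0.5164 = 7.2 μg/mL.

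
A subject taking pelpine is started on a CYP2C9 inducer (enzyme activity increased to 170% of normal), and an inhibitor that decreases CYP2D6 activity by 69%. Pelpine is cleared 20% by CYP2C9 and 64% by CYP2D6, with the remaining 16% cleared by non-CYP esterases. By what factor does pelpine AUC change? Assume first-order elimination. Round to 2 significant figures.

CYP2C9: 0.2 × 1.7 = 0.34
CYP2D6: 0.64 × 0.31 = 0.1984
Other: 0.16 (unchanged)
Relative clearance = 0.34 + 0.1984 + 0.16 = 0.6984.
Because AUC varies inversely with clearance, the combined effect is 1 / 0.6984 = 1.4.

1.4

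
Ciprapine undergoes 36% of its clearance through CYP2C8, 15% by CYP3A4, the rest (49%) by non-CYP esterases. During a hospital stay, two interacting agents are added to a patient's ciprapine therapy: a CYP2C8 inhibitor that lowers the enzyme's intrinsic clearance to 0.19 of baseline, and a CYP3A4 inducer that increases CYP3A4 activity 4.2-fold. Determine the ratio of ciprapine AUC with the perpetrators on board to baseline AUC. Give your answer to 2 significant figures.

The CYP2C8 pathway (36% of clearance) is reduced to 0.19× activity: 0.36 × 0.19 = 0.0684.
The CYP3A4 pathway (15% of clearance) increases to 4.2× activity: 0.15 × 4.2 = 0.63.
Non-CYP routes (49%) are unchanged.
New clearance relative to baseline: 0.0684 + 0.63 + 0.49 = 1.1884.
Because AUC varies inversely with clearance, the combined effect is 1 / 1.1884 = 0.84.

0.84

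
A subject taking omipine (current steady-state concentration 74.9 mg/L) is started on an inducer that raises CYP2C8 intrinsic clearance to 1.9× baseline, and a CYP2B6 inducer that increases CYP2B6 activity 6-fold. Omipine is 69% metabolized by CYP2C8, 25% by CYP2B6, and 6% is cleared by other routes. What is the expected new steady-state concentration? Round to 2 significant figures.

26 mg/L

The CYP2C8 pathway (69% of clearance) rises to 1.9× activity: 0.69 × 1.9 = 1.311.
The CYP2B6 pathway (25% of clearance) is boosted to 6× activity: 0.25 × 6 = 1.5.
The remaining 6% of clearance is unaffected.
New clearance relative to baseline: 1.311 + 1.5 + 0.06 = 2.871.
Steady-state concentration ∝ 1/CL: new value = 74.9 / 2.871 = 26 mg/L.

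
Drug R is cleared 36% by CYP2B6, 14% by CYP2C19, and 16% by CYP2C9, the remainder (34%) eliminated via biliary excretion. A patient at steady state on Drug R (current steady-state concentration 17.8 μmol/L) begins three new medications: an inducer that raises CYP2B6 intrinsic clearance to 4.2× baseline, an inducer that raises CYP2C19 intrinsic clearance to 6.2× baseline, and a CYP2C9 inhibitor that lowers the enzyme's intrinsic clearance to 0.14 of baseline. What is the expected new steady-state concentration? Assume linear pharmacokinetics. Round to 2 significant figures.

6.5 μmol/L

CYP2B6: 0.36 × 4.2 = 1.512
CYP2C19: 0.14 × 6.2 = 0.868
CYP2C9: 0.16 × 0.14 = 0.0224
Other: 0.34 (unchanged)
Relative clearance = 1.512 + 0.868 + 0.0224 + 0.34 = 2.7424.
Steady-state concentration ∝ 1/CL: new value = 17.8 / 2.7424 = 6.5 μmol/L.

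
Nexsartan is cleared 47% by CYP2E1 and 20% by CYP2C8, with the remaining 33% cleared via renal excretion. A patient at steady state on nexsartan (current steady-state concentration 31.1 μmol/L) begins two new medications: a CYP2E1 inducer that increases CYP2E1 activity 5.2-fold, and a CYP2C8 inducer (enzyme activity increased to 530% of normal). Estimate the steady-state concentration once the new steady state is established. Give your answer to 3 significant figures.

CYP2E1: 0.47 × 5.2 = 2.444
CYP2C8: 0.2 × 5.3 = 1.06
Other: 0.33 (unchanged)
New clearance relative to baseline: 2.444 + 1.06 + 0.33 = 3.834.
Dividing the baseline by the relative clearance: 31.1 / 3.834 = 8.11 μmol/L.

8.11 μmol/L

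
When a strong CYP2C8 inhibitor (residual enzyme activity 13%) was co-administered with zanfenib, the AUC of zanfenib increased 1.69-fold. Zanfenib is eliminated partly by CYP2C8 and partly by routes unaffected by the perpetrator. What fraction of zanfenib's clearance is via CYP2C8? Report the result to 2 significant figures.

0.47

CL'/CL = 1 / 1.69 = 0.5917
0.13·fm + (1 − fm) = 0.5917
fm = (0.5917 − 1) / (0.13 − 1) = 0.47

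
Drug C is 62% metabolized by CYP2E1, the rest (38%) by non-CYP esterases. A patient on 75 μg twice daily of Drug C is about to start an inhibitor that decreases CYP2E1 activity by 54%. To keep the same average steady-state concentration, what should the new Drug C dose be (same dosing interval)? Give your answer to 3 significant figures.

49.9 μg

CYP2E1: 0.62 × 0.46 = 0.2852
Other: 0.38 (unchanged)
Relative clearance = 0.2852 + 0.38 = 0.6652.
Exposure is unchanged when dose changes in proportion to clearance. New dose = 75 μg × 0.6652 = 49.9 μg.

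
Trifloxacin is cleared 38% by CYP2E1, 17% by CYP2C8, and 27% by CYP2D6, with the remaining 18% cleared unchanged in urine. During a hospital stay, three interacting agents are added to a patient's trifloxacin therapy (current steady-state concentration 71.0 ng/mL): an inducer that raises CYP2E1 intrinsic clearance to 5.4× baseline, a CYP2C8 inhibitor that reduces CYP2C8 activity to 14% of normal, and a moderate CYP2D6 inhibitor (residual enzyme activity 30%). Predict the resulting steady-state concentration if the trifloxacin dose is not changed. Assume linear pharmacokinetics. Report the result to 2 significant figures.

30 ng/mL

The CYP2E1 pathway (38% of clearance) is boosted to 5.4× activity: 0.38 × 5.4 = 2.052.
The CYP2C8 pathway (17% of clearance) drops to 0.14× activity: 0.17 × 0.14 = 0.0238.
The CYP2D6 pathway (27% of clearance) drops to 0.3× activity: 0.27 × 0.3 = 0.081.
The remaining 18% of clearance is unaffected.
Relative clearance = 2.052 + 0.0238 + 0.081 + 0.18 = 2.3368.
Steady-state concentration ∝ 1/CL: new value = 71.0 / 2.3368 = 30 ng/mL.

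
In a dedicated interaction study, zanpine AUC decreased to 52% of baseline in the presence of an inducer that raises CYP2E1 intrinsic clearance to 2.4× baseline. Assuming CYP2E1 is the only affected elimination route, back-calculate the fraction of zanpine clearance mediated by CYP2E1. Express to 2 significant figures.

CL'/CL = 1 / 0.520 = 1.923
2.4·fm + (1 − fm) = 1.923
fm = (1.923 − 1) / (2.4 − 1) = 0.66

0.66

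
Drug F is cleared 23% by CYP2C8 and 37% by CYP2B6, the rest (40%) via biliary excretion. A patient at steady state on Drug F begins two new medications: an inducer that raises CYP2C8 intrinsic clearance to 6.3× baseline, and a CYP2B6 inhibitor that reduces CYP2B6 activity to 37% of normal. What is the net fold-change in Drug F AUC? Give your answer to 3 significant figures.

The CYP2C8 pathway (23% of clearance) is boosted to 6.3× activity: 0.23 × 6.3 = 1.449.
The CYP2B6 pathway (37% of clearance) is reduced to 0.37× activity: 0.37 × 0.37 = 0.1369.
Non-CYP routes (40%) are unchanged.
New clearance relative to baseline: 1.449 + 0.1369 + 0.4 = 1.9859.
Because AUC varies inversely with clearance, the combined effect is 1 / 1.9859 = 0.504.

0.504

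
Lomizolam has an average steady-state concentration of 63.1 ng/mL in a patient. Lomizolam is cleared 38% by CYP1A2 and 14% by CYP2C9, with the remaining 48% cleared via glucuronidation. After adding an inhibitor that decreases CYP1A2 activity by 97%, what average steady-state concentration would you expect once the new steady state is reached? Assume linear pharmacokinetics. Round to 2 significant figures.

1.0 × 10² ng/mL

CYP1A2: 0.38 × 0.03 = 0.0114
CYP2C9: 0.14 (unchanged)
Other: 0.48 (unchanged)
Relative clearance = 0.0114 + 0.14 + 0.48 = 0.6314.
New average steady-state concentration = baseline ÷ relative clearance = 63.1 / 0.6314 = 1.0 × 10² ng/mL.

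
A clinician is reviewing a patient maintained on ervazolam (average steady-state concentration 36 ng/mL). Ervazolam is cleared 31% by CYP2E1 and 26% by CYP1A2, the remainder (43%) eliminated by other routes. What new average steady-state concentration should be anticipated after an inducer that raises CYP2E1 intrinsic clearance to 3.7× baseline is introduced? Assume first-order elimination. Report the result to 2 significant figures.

20 ng/mL

CYP2E1: 0.31 × 3.7 = 1.147
CYP1A2: 0.26 (unchanged)
Other: 0.43 (unchanged)
Relative clearance = 1.147 + 0.26 + 0.43 = 1.837.
New average steady-state concentration = baseline ÷ relative clearance = 36 / 1.837 = 20 ng/mL.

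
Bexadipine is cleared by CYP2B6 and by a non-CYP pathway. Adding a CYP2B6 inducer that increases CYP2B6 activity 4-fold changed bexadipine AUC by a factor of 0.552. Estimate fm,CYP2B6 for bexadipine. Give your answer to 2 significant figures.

0.27

CL'/CL = 1 / 0.552 = 1.812
4·fm + (1 − fm) = 1.812
fm = (1.812 − 1) / (4 − 1) = 0.27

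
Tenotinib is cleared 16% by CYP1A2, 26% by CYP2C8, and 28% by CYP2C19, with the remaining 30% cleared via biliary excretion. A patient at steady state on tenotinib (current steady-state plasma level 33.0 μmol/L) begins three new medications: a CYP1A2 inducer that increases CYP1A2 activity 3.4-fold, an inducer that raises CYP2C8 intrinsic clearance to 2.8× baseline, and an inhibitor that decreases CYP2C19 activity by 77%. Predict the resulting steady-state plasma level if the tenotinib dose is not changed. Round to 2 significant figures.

20 μmol/L

The CYP1A2 pathway (16% of clearance) is boosted to 3.4× activity: 0.16 × 3.4 = 0.544.
The CYP2C8 pathway (26% of clearance) is boosted to 2.8× activity: 0.26 × 2.8 = 0.728.
The CYP2C19 pathway (28% of clearance) drops to 0.23× activity: 0.28 × 0.23 = 0.0644.
Non-CYP routes (30%) are unchanged.
CL_new/CL_old = 0.544 + 0.728 + 0.0644 + 0.3 = 1.6364.
Steady-state plasma level ∝ 1/CL: new value = 33.0 / 1.6364 = 20 μmol/L.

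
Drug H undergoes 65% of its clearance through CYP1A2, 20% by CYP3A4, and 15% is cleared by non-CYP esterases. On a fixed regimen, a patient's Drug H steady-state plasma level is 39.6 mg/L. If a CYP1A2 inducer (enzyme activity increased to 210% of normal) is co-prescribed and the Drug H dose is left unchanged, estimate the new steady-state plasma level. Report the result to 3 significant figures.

The CYP1A2 pathway (65% of clearance) increases to 2.1× activity: 0.65 × 2.1 = 1.365.
CYP3A4 (20%) and the residual 15% are unaffected.
Relative clearance = 1.365 + 0.2 + 0.15 = 1.715.
New steady-state plasma level = baseline ÷ relative clearance = 39.6 / 1.715 = 23.1 mg/L.

23.1 mg/L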